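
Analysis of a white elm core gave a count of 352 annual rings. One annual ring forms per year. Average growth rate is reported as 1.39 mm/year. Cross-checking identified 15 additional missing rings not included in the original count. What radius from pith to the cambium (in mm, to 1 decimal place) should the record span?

True annual ring count = 352 + 15 = 367.
367 years at 1.39 mm/year gives 1.39 × 367 = 510.1 mm.

510.1 mm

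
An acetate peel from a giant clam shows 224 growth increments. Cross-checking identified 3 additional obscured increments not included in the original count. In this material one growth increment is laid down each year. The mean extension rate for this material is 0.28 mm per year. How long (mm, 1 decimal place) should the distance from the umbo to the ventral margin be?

Adjusted count: 224 + 3 = 227 growth increments.
227 years at 0.28 mm/year gives 0.28 × 227 = 63.6 mm.

63.6 mm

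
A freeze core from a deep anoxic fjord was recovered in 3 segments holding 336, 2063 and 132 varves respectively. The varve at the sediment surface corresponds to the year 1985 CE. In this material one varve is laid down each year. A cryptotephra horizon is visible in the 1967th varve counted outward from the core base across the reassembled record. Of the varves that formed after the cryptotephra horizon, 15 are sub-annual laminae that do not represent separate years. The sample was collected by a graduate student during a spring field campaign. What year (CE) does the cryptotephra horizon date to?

Total varves = 336 + 2063 + 132 = 2531.
Between varve 1967 and the sediment surface there are 2531 − 1967 = 564 varves.
Excluding 15 false varves: 564 − 15 = 549.
Counting back 549 years from 1985 CE places the cryptotephra horizon in 1985 − 549 = 1436 CE.

1436 CE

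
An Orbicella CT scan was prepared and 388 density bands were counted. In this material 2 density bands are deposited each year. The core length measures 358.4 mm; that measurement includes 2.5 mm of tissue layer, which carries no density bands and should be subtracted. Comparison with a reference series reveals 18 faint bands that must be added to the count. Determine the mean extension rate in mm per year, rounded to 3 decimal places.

1.753 mm per year

True density band count = 388 + 18 = 406.
Dividing by 2 density bands per year: 406 / 2 = 203 years.
The growth record spans 358.4 − 2.5 = 355.9 mm.
355.9 mm over 203 years gives 355.9 / 203 ≈ 1.753 mm per year.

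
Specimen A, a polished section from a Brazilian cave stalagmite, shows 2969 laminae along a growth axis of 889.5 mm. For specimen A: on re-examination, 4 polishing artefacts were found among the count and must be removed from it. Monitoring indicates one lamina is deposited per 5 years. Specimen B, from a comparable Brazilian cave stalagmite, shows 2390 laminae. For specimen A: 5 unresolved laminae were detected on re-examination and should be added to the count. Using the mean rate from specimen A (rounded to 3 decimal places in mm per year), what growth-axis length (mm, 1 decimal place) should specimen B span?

717.0 mm

Specimen A: true lamina count = 2969 − 4 + 5 = 2970.
Specimen A: multiplying by 5 years per lamina: 2970 × 5 = 14850 years.
A: Mean rate = 889.5 mm / 14850 years ≈ 0.060 mm per year.
Specimen B: 2390 laminae at 5 years each span 2390 × 5 = 11950 years. Length of B = 0.060 × 11950 = 717.0 mm.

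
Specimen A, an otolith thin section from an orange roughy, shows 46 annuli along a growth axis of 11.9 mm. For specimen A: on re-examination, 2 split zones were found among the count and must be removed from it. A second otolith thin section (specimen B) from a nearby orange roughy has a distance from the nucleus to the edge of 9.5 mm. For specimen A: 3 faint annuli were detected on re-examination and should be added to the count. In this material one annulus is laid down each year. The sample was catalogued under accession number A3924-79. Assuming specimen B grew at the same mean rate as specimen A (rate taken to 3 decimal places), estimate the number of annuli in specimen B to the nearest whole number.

38 annuli

Specimen A: adjusted count: 46 − 2 + 3 = 47 annuli.
A: Mean rate = 11.9 mm / 47 years ≈ 0.253 mm/year.
For B, 9.5 / 0.253 = 37.55 years ≈ 38 annuli.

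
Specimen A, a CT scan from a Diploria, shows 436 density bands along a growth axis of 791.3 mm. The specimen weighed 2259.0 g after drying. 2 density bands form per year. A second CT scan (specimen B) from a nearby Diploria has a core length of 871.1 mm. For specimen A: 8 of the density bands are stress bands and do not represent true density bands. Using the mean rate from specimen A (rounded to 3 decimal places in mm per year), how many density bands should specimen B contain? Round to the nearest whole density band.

471 density bands

Specimen A: after corrections the count is 436 − 8 = 428 density bands.
Specimen A: 428 density bands at 2 per year is 428 / 2 = 214 years.
A: 791.3 mm over 214 years gives 791.3 / 214 ≈ 3.698 mm per year.
B spans 871.1 / 3.698 = 235.56 years; at 2 density bands per year that is 235.56 × 2 ≈ 471 density bands.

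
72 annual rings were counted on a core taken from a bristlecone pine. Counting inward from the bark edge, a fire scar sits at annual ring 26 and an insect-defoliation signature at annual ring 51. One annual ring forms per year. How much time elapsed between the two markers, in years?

Separation: 51 − 26 = 25 annual rings.
That is 25 years at one annual ring per year.

25 years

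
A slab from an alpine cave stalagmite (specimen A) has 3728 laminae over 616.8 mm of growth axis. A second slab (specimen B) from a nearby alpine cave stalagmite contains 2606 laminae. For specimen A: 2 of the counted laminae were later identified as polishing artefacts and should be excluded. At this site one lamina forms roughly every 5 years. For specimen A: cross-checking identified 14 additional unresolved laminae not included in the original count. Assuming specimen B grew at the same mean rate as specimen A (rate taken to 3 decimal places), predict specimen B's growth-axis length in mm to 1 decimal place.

Specimen A: correcting the raw count gives 3728 − 2 + 14 = 3740 true laminae.
Specimen A: 3740 laminae at 5 years each span 3740 × 5 = 18700 years.
A: Mean rate = 616.8 mm / 18700 years ≈ 0.033 mm per year.
Specimen B: at 5 years per lamina, 2606 × 5 = 13030 years. B's length ≈ 0.033 × 13030 = 430.0 mm.

430.0 mm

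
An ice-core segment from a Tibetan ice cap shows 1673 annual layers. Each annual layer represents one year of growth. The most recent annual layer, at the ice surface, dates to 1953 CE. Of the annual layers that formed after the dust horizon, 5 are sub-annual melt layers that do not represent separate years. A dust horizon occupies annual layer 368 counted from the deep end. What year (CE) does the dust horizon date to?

1673 − 368 = 1305 annual layers lie beyond the dust horizon toward the ice surface.
Excluding 5 false annual layers: 1305 − 5 = 1300.
The annual layer at the ice surface is 1953 CE, so the dust horizon dates to 1953 − 1300 = 653 CE.

653 CE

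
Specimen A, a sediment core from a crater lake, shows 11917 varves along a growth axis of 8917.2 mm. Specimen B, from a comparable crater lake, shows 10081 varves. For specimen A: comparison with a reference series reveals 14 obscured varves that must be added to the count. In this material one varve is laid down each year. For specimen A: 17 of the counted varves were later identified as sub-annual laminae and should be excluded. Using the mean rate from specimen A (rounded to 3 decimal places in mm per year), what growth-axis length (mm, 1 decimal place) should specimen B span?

Specimen A: after corrections the count is 11917 − 17 + 14 = 11914 varves.
A: Extension rate ≈ 8917.2 / 11914 = 0.748 mm/yr.
B's length ≈ 0.748 × 10081 = 7540.6 mm.

7540.6 mm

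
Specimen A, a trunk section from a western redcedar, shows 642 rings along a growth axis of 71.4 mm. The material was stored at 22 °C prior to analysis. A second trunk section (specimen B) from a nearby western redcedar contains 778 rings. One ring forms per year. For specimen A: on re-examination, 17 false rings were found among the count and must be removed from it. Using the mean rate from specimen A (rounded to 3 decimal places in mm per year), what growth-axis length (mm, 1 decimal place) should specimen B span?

Specimen A: adjusted count: 642 − 17 = 625 rings.
A: 71.4 mm over 625 years gives 71.4 / 625 ≈ 0.114 mm/yr.
Length of B = 0.114 × 778 = 88.7 mm.

88.7 mm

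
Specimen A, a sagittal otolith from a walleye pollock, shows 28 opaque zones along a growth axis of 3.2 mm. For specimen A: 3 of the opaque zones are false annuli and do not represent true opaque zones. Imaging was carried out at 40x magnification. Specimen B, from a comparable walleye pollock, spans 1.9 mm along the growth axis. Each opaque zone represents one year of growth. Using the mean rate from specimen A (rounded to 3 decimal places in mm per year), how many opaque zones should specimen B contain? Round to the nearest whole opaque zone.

Specimen A: after corrections the count is 28 − 3 = 25 opaque zones.
A: Extension rate ≈ 3.2 / 25 = 0.128 mm/yr.
For B, 1.9 / 0.128 = 14.84 years ≈ 15 opaque zones.

15 opaque zones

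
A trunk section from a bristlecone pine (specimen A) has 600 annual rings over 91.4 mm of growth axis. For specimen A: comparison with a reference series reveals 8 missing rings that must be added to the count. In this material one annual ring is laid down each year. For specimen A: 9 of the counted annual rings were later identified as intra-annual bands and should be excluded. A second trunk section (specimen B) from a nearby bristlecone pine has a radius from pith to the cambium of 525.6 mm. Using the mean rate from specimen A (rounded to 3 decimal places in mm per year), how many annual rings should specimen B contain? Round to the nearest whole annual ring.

3435 annual rings

Specimen A: adjusted count: 600 − 9 + 8 = 599 annual rings.
A: 91.4 mm over 599 years gives 91.4 / 599 ≈ 0.153 mm/yr.
Specimen B: 525.6 mm / 0.153 mm per year = 3435.29 years ≈ 3435 annual rings.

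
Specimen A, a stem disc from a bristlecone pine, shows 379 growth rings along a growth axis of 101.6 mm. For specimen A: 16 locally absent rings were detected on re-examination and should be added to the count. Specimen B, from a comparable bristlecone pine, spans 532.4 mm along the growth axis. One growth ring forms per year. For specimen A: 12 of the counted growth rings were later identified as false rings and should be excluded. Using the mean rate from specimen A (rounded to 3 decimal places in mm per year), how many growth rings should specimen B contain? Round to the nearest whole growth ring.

2009 growth rings

Specimen A: after corrections the count is 379 − 12 + 16 = 383 growth rings.
A: 101.6 mm over 383 years gives 101.6 / 383 ≈ 0.265 mm/yr.
For B, 532.4 / 0.265 = 2009.06 years ≈ 2009 growth rings.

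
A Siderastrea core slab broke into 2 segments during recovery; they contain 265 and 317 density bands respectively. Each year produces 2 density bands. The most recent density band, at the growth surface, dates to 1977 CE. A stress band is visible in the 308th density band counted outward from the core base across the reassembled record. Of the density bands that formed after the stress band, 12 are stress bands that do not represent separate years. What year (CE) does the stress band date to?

Total density bands = 265 + 317 = 582.
The stress band sits at density band 308 from the core base, so 582 − 308 = 274 density bands formed after it.
Removing the 12 false density bands leaves 274 − 12 = 262 true density bands beyond the stress band.
With 2 density bands per year, 262 / 2 = 131 years.
1977 − 131 = 1846 CE.

1846 CE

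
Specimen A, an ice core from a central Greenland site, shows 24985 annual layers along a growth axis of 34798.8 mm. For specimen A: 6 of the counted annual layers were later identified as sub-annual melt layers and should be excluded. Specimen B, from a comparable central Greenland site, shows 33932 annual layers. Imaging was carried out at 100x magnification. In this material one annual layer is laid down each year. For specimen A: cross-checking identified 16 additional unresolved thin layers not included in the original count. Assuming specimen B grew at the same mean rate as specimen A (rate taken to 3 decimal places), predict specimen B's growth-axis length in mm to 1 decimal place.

47233.3 mm

Specimen A: after corrections the count is 24985 − 6 + 16 = 24995 annual layers.
A: Extension rate ≈ 34798.8 / 24995 = 1.392 mm/yr.
For B, 1.392 mm/year × 33932 years = 47233.3 mm.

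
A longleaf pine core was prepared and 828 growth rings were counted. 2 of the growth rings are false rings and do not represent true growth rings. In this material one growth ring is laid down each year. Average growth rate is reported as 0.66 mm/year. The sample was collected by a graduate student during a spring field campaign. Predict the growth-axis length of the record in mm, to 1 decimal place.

Adjusted count: 828 − 2 = 826 growth rings.
Predicted length = 0.66 mm/year × 826 years = 545.2 mm.

545.2 mm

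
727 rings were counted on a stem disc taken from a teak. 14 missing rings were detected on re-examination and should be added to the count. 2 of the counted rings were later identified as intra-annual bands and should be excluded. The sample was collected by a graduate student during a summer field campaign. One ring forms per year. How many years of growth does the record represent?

Correcting the raw count gives 727 − 2 + 14 = 739 true rings.
At one ring per year, that is 739 years.

739 yr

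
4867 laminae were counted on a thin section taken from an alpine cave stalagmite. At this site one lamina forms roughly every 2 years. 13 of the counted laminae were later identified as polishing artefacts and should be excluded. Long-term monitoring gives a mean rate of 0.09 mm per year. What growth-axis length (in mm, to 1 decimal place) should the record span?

873.7 mm

After corrections the count is 4867 − 13 = 4854 laminae.
Multiplying by 2 years per lamina: 4854 × 2 = 9708 years.
Length ≈ 0.09 × 9708 = 873.7 mm.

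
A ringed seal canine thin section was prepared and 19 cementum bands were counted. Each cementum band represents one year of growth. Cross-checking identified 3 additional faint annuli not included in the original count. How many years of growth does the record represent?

22 years

Adjusted count: 19 + 3 = 22 cementum bands.
At one cementum band per year, that is 22 years.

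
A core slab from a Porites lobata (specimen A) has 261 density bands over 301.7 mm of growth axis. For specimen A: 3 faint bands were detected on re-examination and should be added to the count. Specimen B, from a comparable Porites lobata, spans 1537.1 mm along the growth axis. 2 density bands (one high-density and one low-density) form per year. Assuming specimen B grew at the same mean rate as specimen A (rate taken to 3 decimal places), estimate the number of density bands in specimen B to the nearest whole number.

1345 density bands

Specimen A: correcting the raw count gives 261 + 3 = 264 true density bands.
Specimen A: with 2 density bands per year, 264 / 2 = 132 years.
A: Mean rate = 301.7 mm / 132 years ≈ 2.286 mm/year.
B spans 1537.1 / 2.286 = 672.40 years; at 2 density bands per year that is 672.40 × 2 ≈ 1345 density bands.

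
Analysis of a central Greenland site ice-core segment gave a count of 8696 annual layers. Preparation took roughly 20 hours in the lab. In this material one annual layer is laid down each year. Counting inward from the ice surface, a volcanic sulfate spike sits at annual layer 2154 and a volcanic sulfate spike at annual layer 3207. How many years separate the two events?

1053 years

The two markers are separated by 3207 − 2154 = 1053 annual layers.
One annual layer per year makes the interval 1053 years.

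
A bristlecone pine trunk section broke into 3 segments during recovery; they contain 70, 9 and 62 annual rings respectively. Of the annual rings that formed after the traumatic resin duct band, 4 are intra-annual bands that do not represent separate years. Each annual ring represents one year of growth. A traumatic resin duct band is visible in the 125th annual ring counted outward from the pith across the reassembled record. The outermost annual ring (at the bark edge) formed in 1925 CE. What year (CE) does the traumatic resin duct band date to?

1913 CE

Total annual rings = 70 + 9 + 62 = 141.
Between annual ring 125 and the bark edge there are 141 − 125 = 16 annual rings.
Removing the 4 false annual rings leaves 16 − 4 = 12 true annual rings beyond the traumatic resin duct band.
1925 − 12 = 1913 CE.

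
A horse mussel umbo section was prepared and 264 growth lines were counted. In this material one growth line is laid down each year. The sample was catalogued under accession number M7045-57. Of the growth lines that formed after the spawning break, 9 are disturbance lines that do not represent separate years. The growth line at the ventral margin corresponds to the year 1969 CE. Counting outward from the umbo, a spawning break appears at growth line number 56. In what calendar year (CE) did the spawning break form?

1770 CE

264 − 56 = 208 growth lines lie beyond the spawning break toward the ventral margin.
Excluding 9 false growth lines: 208 − 9 = 199.
Counting back 199 years from 1969 CE places the spawning break in 1969 − 199 = 1770 CE.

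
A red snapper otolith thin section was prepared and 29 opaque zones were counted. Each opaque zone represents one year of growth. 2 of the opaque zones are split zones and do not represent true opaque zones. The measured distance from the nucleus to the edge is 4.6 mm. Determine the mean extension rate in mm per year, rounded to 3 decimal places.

0.170 mm per year

True opaque zone count = 29 − 2 = 27.
Mean rate = 4.6 mm / 27 years ≈ 0.170 mm per year.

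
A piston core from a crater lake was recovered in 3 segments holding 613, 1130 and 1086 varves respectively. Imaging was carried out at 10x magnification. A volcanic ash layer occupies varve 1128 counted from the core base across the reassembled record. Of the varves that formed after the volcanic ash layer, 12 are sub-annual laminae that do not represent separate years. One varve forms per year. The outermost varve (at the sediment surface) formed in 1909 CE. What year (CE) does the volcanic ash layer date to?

220 CE

Total varves = 613 + 1130 + 1086 = 2829.
2829 − 1128 = 1701 varves lie beyond the volcanic ash layer toward the sediment surface.
Excluding 12 false varves: 1701 − 12 = 1689.
The varve at the sediment surface is 1909 CE, so the volcanic ash layer dates to 1909 − 1689 = 220 CE.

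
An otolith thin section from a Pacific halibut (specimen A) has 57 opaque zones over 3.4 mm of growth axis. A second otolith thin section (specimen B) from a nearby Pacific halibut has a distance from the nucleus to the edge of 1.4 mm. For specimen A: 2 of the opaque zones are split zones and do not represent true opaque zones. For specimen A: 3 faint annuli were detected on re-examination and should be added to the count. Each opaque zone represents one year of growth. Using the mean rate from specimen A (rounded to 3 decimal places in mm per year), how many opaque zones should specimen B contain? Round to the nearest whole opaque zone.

24 opaque zones

Specimen A: adjusted count: 57 − 2 + 3 = 58 opaque zones.
A: Mean rate = 3.4 mm / 58 years ≈ 0.059 mm per year.
For B, 1.4 / 0.059 = 23.73 years ≈ 24 opaque zones.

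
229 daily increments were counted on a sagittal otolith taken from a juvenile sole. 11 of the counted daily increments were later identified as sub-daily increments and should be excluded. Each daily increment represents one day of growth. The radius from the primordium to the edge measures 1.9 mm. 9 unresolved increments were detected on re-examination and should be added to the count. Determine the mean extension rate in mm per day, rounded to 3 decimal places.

True daily increment count = 229 − 11 + 9 = 227.
1.9 mm over 227 days gives 1.9 / 227 ≈ 0.008 mm per day.

0.008 mm per day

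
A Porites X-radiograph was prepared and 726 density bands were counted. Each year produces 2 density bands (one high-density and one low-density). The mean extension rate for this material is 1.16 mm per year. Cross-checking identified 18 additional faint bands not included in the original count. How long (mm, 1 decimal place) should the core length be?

Correcting the raw count gives 726 + 18 = 744 true density bands.
Dividing by 2 density bands per year: 744 / 2 = 372 years.
Length ≈ 1.16 × 372 = 431.5 mm.

431.5 mm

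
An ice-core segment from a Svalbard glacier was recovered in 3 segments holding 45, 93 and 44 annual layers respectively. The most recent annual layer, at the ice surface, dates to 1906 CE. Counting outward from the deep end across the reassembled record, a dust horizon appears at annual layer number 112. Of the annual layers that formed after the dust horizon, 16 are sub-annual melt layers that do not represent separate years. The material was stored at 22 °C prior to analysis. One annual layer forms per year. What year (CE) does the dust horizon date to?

Total annual layers = 45 + 93 + 44 = 182.
182 − 112 = 70 annual layers lie beyond the dust horizon toward the ice surface.
70 − 16 false = 54 true annual layers after the dust horizon.
Counting back 54 years from 1906 CE places the dust horizon in 1906 − 54 = 1852 CE.

1852 CE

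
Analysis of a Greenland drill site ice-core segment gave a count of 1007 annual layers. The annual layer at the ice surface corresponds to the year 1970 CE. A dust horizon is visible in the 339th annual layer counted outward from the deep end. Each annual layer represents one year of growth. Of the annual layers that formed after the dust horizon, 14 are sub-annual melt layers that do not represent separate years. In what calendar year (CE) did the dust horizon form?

1007 − 339 = 668 annual layers lie beyond the dust horizon toward the ice surface.
Removing the 14 false annual layers leaves 668 − 14 = 654 true annual layers beyond the dust horizon.
The annual layer at the ice surface is 1970 CE, so the dust horizon dates to 1970 − 654 = 1316 CE.

1316 CE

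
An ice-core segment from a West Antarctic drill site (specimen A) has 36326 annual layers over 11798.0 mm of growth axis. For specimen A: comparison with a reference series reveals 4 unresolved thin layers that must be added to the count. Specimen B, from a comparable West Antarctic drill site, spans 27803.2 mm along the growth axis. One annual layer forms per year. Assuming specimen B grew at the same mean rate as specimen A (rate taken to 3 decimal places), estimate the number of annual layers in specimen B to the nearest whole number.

Specimen A: adjusted count: 36326 + 4 = 36330 annual layers.
A: Extension rate ≈ 11798.0 / 36330 = 0.325 mm/yr.
B spans 27803.2 / 0.325 = 85548.31 years ≈ 85548 annual layers.

85548 annual layers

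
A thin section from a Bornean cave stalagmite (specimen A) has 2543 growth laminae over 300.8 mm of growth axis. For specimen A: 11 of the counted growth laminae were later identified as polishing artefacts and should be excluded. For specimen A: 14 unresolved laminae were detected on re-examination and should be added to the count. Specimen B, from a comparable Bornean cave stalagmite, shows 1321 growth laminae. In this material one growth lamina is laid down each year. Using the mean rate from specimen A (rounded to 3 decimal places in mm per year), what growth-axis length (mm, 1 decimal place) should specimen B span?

Specimen A: correcting the raw count gives 2543 − 11 + 14 = 2546 true growth laminae.
A: Extension rate ≈ 300.8 / 2546 = 0.118 mm/yr.
For B, 0.118 mm/year × 1321 years = 155.9 mm.

155.9 mm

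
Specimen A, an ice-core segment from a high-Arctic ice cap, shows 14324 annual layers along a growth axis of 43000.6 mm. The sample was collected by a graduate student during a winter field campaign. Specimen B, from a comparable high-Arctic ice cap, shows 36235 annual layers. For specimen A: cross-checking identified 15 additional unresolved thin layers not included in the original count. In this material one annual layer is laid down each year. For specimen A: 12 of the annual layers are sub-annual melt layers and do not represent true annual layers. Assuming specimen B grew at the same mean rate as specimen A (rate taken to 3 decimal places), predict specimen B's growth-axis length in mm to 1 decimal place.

108741.2 mm

Specimen A: after corrections the count is 14324 − 12 + 15 = 14327 annual layers.
A: Extension rate ≈ 43000.6 / 14327 = 3.001 mm/yr.
For B, 3.001 mm/year × 36235 years = 108741.2 mm.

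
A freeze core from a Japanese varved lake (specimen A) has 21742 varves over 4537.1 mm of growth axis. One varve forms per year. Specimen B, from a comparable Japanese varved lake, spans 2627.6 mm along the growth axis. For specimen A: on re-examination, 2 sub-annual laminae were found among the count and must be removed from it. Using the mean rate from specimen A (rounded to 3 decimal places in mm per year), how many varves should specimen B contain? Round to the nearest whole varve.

12572 varves

Specimen A: after corrections the count is 21742 − 2 = 21740 varves.
A: 4537.1 mm over 21740 years gives 4537.1 / 21740 ≈ 0.209 mm/yr.
Specimen B: 2627.6 mm / 0.209 mm per year = 12572.25 years ≈ 12572 varves.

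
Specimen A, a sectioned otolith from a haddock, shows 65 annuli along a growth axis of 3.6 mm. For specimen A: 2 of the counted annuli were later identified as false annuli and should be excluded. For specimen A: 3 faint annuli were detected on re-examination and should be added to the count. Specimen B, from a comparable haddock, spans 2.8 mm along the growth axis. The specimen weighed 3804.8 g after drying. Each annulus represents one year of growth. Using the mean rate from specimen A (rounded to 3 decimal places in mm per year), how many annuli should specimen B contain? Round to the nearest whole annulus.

Specimen A: after corrections the count is 65 − 2 + 3 = 66 annuli.
A: 3.6 mm over 66 years gives 3.6 / 66 ≈ 0.055 mm per year.
For B, 2.8 / 0.055 = 50.91 years ≈ 51 annuli.

51 annuli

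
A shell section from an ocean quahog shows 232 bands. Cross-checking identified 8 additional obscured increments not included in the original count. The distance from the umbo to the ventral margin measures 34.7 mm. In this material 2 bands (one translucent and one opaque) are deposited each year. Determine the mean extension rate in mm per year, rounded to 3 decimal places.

Adjusted count: 232 + 8 = 240 bands.
240 bands at 2 per year is 240 / 2 = 120 years.
Mean rate = 34.7 mm / 120 years ≈ 0.289 mm per year.

0.289 mm per year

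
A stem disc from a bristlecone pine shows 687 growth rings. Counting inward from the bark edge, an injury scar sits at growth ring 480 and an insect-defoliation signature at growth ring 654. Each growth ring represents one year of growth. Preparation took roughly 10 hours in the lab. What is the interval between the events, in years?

174 years

The two markers are separated by 654 − 480 = 174 growth rings.
One growth ring per year makes the interval 174 years.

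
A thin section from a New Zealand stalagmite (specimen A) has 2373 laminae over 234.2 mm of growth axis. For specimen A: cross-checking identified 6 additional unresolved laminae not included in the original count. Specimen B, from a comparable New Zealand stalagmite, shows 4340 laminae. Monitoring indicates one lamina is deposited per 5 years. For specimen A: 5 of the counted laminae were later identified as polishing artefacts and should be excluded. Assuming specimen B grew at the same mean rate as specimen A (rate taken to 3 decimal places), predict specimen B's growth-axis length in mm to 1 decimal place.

Specimen A: after corrections the count is 2373 − 5 + 6 = 2374 laminae.
Specimen A: 2374 laminae at 5 years each span 2374 × 5 = 11870 years.
A: 234.2 mm over 11870 years gives 234.2 / 11870 ≈ 0.020 mm/yr.
Specimen B: multiplying by 5 years per lamina: 4340 × 5 = 21700 years. For B, 0.020 mm/year × 21700 years = 434.0 mm.

434.0 mm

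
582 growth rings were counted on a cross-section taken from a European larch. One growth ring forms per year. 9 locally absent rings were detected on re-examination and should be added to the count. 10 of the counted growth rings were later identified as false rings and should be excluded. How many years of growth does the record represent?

581 years

After corrections the count is 582 − 10 + 9 = 581 growth rings.
At one growth ring per year, that is 581 years.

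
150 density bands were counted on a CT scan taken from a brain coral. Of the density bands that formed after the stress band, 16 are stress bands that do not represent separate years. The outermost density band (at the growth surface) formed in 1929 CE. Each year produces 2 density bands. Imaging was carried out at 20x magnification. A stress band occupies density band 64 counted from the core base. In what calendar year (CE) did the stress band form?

1894 CE

150 − 64 = 86 density bands lie beyond the stress band toward the growth surface.
86 − 16 false = 70 true density bands after the stress band.
Dividing by 2 density bands per year: 70 / 2 = 35 years.
1929 − 35 = 1894 CE.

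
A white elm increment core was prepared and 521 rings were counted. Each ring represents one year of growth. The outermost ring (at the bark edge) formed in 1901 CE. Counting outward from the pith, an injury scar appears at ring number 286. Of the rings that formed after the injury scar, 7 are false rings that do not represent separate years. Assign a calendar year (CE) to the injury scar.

The injury scar sits at ring 286 from the pith, so 521 − 286 = 235 rings formed after it.
Removing the 7 false rings leaves 235 − 7 = 228 true rings beyond the injury scar.
1901 − 228 = 1673 CE.

1673 CE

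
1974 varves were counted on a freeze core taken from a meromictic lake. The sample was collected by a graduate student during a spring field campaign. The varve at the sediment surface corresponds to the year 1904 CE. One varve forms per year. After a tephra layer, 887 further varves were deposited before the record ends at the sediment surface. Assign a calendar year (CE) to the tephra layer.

1017 CE

887 varves post-date the tephra layer.
1904 − 887 = 1017 CE.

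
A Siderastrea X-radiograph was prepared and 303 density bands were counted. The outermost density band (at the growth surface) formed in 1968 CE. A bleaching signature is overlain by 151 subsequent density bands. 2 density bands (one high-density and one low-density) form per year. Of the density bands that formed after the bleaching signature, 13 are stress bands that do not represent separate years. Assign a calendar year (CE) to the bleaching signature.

151 density bands post-date the bleaching signature.
151 − 13 false = 138 true density bands after the bleaching signature.
138 density bands at 2 per year is 138 / 2 = 69 years.
The density band at the growth surface is 1968 CE, so the bleaching signature dates to 1968 − 69 = 1899 CE.

1899 CE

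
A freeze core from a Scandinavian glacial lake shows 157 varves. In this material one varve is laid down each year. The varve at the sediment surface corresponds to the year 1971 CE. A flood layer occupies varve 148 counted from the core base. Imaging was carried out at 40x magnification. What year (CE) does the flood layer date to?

1962 CE

157 − 148 = 9 varves lie beyond the flood layer toward the sediment surface.
Counting back 9 years from 1971 CE places the flood layer in 1971 − 9 = 1962 CE.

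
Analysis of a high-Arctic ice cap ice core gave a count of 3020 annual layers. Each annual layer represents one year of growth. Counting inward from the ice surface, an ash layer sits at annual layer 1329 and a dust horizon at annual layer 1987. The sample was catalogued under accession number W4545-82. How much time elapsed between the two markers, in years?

The two markers are separated by 1987 − 1329 = 658 annual layers.
That is 658 years at one annual layer per year.

658 years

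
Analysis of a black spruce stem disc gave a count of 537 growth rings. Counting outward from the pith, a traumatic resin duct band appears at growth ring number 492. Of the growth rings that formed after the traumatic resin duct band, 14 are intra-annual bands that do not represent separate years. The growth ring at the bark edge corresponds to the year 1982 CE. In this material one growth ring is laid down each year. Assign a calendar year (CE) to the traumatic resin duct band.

537 − 492 = 45 growth rings lie beyond the traumatic resin duct band toward the bark edge.
45 − 14 false = 31 true growth rings after the traumatic resin duct band.
1982 − 31 = 1951 CE.

1951 CE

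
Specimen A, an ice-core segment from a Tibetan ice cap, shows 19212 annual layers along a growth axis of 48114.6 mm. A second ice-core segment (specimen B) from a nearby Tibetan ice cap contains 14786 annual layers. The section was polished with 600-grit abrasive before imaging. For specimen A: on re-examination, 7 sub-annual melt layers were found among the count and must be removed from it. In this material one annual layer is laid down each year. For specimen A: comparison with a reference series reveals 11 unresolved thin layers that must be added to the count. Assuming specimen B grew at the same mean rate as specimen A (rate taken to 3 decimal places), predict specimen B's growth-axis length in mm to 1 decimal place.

Specimen A: correcting the raw count gives 19212 − 7 + 11 = 19216 true annual layers.
A: Extension rate ≈ 48114.6 / 19216 = 2.504 mm per year.
B's length ≈ 2.504 × 14786 = 37024.1 mm.

37024.1 mm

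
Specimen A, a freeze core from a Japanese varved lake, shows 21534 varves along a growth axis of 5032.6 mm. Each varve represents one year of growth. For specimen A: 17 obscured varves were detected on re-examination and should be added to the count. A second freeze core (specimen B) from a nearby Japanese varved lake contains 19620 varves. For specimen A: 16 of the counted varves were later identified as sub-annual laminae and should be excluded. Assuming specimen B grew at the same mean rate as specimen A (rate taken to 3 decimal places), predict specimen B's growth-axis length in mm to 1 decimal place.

4591.1 mm

Specimen A: correcting the raw count gives 21534 − 16 + 17 = 21535 true varves.
A: Extension rate ≈ 5032.6 / 21535 = 0.234 mm per year.
B's length ≈ 0.234 × 19620 = 4591.1 mm.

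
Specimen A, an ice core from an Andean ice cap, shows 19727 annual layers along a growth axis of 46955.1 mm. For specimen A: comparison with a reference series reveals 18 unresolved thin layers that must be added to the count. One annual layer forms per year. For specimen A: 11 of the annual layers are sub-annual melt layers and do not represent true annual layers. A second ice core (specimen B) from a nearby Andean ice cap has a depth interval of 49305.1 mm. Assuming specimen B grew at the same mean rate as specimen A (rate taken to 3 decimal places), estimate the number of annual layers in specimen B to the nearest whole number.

20725 annual layers

Specimen A: true annual layer count = 19727 − 11 + 18 = 19734.
A: Extension rate ≈ 46955.1 / 19734 = 2.379 mm per year.
For B, 49305.1 / 2.379 = 20725.14 years ≈ 20725 annual layers.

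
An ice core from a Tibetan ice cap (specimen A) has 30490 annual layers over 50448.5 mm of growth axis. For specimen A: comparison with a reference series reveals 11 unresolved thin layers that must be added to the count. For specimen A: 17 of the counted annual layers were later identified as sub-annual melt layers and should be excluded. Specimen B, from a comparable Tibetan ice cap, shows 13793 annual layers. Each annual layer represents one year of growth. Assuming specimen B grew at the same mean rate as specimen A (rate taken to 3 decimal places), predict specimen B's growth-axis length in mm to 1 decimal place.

Specimen A: true annual layer count = 30490 − 17 + 11 = 30484.
A: Mean rate = 50448.5 mm / 30484 years ≈ 1.655 mm/year.
Length of B = 1.655 × 13793 = 22827.4 mm.

22827.4 mm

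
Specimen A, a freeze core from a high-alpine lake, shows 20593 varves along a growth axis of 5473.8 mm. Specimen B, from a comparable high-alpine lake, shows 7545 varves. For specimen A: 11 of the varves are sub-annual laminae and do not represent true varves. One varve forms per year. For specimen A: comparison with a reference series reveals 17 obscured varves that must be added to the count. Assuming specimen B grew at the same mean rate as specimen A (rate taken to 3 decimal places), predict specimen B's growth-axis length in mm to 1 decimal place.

2007.0 mm

Specimen A: adjusted count: 20593 − 11 + 17 = 20599 varves.
A: Extension rate ≈ 5473.8 / 20599 = 0.266 mm per year.
For B, 0.266 mm/year × 7545 years = 2007.0 mm.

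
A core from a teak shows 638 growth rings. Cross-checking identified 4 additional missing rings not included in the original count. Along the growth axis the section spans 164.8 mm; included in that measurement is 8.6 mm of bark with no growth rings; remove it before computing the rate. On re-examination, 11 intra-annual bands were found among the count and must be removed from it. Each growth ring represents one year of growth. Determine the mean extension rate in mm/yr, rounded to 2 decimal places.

Adjusted count: 638 − 11 + 4 = 631 growth rings.
Net length = 164.8 − 8.6 = 156.2 mm.
Mean rate = 156.2 mm / 631 years ≈ 0.25 mm/yr.

0.25 mm/yr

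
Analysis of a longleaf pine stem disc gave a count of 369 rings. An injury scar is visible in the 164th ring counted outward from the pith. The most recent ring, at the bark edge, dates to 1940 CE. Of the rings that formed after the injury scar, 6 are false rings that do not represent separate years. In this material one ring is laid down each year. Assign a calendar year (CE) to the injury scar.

1741 CE

Between ring 164 and the bark edge there are 369 − 164 = 205 rings.
Excluding 6 false rings: 205 − 6 = 199.
Counting back 199 years from 1940 CE places the injury scar in 1940 − 199 = 1741 CE.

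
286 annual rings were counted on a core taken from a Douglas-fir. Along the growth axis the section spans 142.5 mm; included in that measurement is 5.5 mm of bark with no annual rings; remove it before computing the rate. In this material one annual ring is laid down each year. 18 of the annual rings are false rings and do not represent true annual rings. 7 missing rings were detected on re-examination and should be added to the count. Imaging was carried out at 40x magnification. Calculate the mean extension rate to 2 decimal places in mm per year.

0.50 mm per year

After corrections the count is 286 − 18 + 7 = 275 annual rings.
Net length = 142.5 − 5.5 = 137.0 mm.
Mean rate = 137.0 mm / 275 years ≈ 0.50 mm per year.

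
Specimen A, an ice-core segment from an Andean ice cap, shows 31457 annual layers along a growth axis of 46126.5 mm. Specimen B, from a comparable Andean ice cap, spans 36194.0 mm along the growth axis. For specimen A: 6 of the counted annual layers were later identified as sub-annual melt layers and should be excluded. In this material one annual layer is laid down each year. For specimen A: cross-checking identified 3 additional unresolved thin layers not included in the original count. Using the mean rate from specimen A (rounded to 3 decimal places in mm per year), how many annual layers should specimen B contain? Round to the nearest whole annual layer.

24689 annual layers

Specimen A: adjusted count: 31457 − 6 + 3 = 31454 annual layers.
A: Mean rate = 46126.5 mm / 31454 years ≈ 1.466 mm/year.
For B, 36194.0 / 1.466 = 24688.95 years ≈ 24689 annual layers.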